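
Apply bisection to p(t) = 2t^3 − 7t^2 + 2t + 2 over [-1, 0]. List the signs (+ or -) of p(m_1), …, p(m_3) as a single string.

-++

m = -0.5, p(m) = -1 (−); new bracket [-0.5, 0]
m = -0.25, p(m) = 1.03125 (+); new bracket [-0.5, -0.25]
m = -0.375, p(m) = 0.160156 (+); new bracket [-0.5, -0.375]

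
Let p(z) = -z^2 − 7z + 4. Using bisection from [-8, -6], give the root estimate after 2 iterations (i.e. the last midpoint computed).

z = -7 gives p = 4, positive; keep [-8, -7]
z = -7.5 gives p = 0.25, positive; keep [-8, -7.5]

-7.5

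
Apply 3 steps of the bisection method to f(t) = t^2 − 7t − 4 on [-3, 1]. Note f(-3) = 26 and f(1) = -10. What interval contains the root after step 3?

[-1, -0.5]

f(-1) = 4 > 0, so the root lies in [-1, 1]
f(0) = -4 < 0, so the root lies in [-1, 0]
f(-0.5) = -0.25 < 0, so the root lies in [-1, -0.5]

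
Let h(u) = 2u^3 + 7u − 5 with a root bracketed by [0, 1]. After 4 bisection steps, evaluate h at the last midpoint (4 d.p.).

midpoint 0.5: h = -1.25 < 0 → [0.5, 1]
midpoint 0.75: h = 1.09375 > 0 → [0.5, 0.75]
midpoint 0.625: h = -0.136719 < 0 → [0.625, 0.75]
midpoint 0.6875: h = 0.4624 > 0 → [0.625, 0.6875]

0.4624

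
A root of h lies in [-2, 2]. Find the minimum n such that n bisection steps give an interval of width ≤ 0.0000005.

Width after n steps is 4/2^n. Need 2^n ≥ 4/0.0000005 = 8000000.
2^22 = 4194304 < 8000000 ≤ 2^23 = 8388608, so n = 23.

23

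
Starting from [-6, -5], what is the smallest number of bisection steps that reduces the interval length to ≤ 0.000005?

18

Width after n steps is 1/2^n. Need 2^n ≥ 1/0.000005 = 200000.
2^17 = 131072 < 200000 ≤ 2^18 = 262144, so n = 18.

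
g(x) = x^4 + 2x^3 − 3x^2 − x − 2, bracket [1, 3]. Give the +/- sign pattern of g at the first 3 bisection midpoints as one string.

++-

m = 2, g(m) = 16 (+); new bracket [1, 2]
m = 1.5, g(m) = 1.5625 (+); new bracket [1, 1.5]
m = 1.25, g(m) = -1.589844 (−); new bracket [1.25, 1.5]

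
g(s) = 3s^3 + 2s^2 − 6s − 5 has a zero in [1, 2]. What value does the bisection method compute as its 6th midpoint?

midpoint 1.5: g = 0.625 > 0 → [1, 1.5]
midpoint 1.25: g = -3.515625 < 0 → [1.25, 1.5]
midpoint 1.375: g = -1.669922 < 0 → [1.375, 1.5]
midpoint 1.4375: g = -0.5808 < 0 → [1.4375, 1.5]
midpoint 1.46875: g = 0.0072 > 0 → [1.4375, 1.46875]
midpoint 1.453125: g = -0.2905 < 0 → [1.453125, 1.46875]

1.453125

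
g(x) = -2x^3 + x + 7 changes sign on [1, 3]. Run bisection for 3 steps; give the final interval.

[1.5, 1.75]

g(2) = -7 < 0, so the root lies in [1, 2]
g(1.5) = 1.75 > 0, so the root lies in [1.5, 2]
g(1.75) = -1.96875 < 0, so the root lies in [1.5, 1.75]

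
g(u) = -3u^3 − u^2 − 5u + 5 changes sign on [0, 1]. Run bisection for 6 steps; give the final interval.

u = 0.5 gives g = 1.875, positive; keep [0.5, 1]
u = 0.75 gives g = -0.578125, negative; keep [0.5, 0.75]
u = 0.625 gives g = 0.751953, positive; keep [0.625, 0.75]
u = 0.6875 gives g = 0.115, positive; keep [0.6875, 0.75]
u = 0.71875 gives g = -0.2243, negative; keep [0.6875, 0.71875]
u = 0.703125 gives g = -0.0529, negative; keep [0.6875, 0.703125]

[0.6875, 0.703125]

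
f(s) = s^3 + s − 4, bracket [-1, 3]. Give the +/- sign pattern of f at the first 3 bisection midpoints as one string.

f(1) = -2 < 0, so the root lies in [1, 3]
f(2) = 6 > 0, so the root lies in [1, 2]
f(1.5) = 0.875 > 0, so the root lies in [1, 1.5]

-++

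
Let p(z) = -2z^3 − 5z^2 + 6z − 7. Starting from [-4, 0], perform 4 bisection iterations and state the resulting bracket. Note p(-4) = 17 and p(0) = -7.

[-3.75, -3.5]

m = -2, p(m) = -23 (−); new bracket [-4, -2]
m = -3, p(m) = -16 (−); new bracket [-4, -3]
m = -3.5, p(m) = -3.5 (−); new bracket [-4, -3.5]
m = -3.75, p(m) = 5.6562 (+); new bracket [-3.75, -3.5]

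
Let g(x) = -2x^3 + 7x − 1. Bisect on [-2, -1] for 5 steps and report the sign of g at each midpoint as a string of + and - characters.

m = -1.5, g(m) = -4.75 (−); new bracket [-2, -1.5]
m = -1.75, g(m) = -2.53125 (−); new bracket [-2, -1.75]
m = -1.875, g(m) = -0.941406 (−); new bracket [-2, -1.875]
m = -1.9375, g(m) = -0.0161 (−); new bracket [-2, -1.9375]
m = -1.96875, g(m) = 0.4804 (+); new bracket [-1.96875, -1.9375]

----+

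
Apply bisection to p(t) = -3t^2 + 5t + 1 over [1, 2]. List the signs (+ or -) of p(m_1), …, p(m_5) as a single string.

++-++

t = 1.5 gives p = 1.75, positive; keep [1.5, 2]
t = 1.75 gives p = 0.5625, positive; keep [1.75, 2]
t = 1.875 gives p = -0.171875, negative; keep [1.75, 1.875]
t = 1.8125 gives p = 0.207, positive; keep [1.8125, 1.875]
t = 1.84375 gives p = 0.0205, positive; keep [1.84375, 1.875]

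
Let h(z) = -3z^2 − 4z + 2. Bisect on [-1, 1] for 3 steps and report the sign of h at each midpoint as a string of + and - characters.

+-+

h(0) = 2 > 0, so the root lies in [0, 1]
h(0.5) = -0.75 < 0, so the root lies in [0, 0.5]
h(0.25) = 0.8125 > 0, so the root lies in [0.25, 0.5]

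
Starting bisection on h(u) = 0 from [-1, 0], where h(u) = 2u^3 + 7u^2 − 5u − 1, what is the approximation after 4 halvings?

-0.1875

h(-0.5) = 3 > 0, so the root lies in [-0.5, 0]
h(-0.25) = 0.65625 > 0, so the root lies in [-0.25, 0]
h(-0.125) = -0.269531 < 0, so the root lies in [-0.25, -0.125]
h(-0.1875) = 0.1704 > 0, so the root lies in [-0.1875, -0.125]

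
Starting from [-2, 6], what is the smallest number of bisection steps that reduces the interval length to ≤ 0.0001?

17

Width after n steps is 8/2^n. Need 2^n ≥ 8/0.0001 = 80000.
2^16 = 65536 < 80000 ≤ 2^17 = 131072, so n = 17.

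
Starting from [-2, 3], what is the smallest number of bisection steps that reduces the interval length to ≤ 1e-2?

9

Width after n steps is 5/2^n. Need 2^n ≥ 5/1e-2 = 500.
2^8 = 256 < 500 ≤ 2^9 = 512, so n = 9.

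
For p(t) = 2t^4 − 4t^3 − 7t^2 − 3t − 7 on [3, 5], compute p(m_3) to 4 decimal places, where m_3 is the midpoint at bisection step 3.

-4.8672

m = 4, p(m) = 125 (+); new bracket [3, 4]
m = 3.5, p(m) = 25.375 (+); new bracket [3, 3.5]
m = 3.25, p(m) = -4.867188 (−); new bracket [3.25, 3.5]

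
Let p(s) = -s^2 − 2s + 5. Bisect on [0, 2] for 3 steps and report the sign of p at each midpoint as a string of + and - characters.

+-+

m = 1, p(m) = 2 (+); new bracket [1, 2]
m = 1.5, p(m) = -0.25 (−); new bracket [1, 1.5]
m = 1.25, p(m) = 0.9375 (+); new bracket [1.25, 1.5]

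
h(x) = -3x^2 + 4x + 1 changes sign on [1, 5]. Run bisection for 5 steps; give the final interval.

h(3) = -14 < 0, so the root lies in [1, 3]
h(2) = -3 < 0, so the root lies in [1, 2]
h(1.5) = 0.25 > 0, so the root lies in [1.5, 2]
h(1.75) = -1.1875 < 0, so the root lies in [1.5, 1.75]
h(1.625) = -0.4219 < 0, so the root lies in [1.5, 1.625]

[1.5, 1.625]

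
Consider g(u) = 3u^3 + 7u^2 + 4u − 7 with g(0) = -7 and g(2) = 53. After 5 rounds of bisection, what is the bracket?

[0.625, 0.6875]

midpoint 1: g = 7 > 0 → [0, 1]
midpoint 0.5: g = -2.875 < 0 → [0.5, 1]
midpoint 0.75: g = 1.203125 > 0 → [0.5, 0.75]
midpoint 0.625: g = -1.0332 < 0 → [0.625, 0.75]
midpoint 0.6875: g = 0.0334 > 0 → [0.625, 0.6875]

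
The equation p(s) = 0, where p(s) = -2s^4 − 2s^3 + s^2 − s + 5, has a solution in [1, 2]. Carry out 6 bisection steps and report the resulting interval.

midpoint 1.5: p = -11.125 < 0 → [1, 1.5]
midpoint 1.25: p = -3.476562 < 0 → [1, 1.25]
midpoint 1.125: p = -0.910645 < 0 → [1, 1.125]
midpoint 1.0625: p = 0.1186 > 0 → [1.0625, 1.125]
midpoint 1.09375: p = -0.3766 < 0 → [1.0625, 1.09375]
midpoint 1.078125: p = -0.1242 < 0 → [1.0625, 1.078125]

[1.0625, 1.078125]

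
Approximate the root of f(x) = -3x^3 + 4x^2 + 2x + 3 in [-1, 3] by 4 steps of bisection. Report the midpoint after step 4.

1.75

midpoint 1: f = 6 > 0 → [1, 3]
midpoint 2: f = -1 < 0 → [1, 2]
midpoint 1.5: f = 4.875 > 0 → [1.5, 2]
midpoint 1.75: f = 2.6719 > 0 → [1.75, 2]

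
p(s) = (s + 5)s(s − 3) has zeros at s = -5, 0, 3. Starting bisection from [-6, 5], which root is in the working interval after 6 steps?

-5

s = -0.5 gives p = 7.875, positive; keep [-6, -0.5]
s = -3.25 gives p = 35.546875, positive; keep [-6, -3.25]
s = -4.625 gives p = 13.224609, positive; keep [-6, -4.625]
s = -5.3125 gives p = -13.8, negative; keep [-5.3125, -4.625]
s = -4.96875 gives p = 1.2373, positive; keep [-5.3125, -4.96875]
s = -5.140625 gives p = -5.8849, negative; keep [-5.140625, -4.96875]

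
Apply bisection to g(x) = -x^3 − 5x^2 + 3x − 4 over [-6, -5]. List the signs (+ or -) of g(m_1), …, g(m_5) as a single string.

-+-++

midpoint -5.5: g = -5.375 < 0 → [-6, -5.5]
midpoint -5.75: g = 3.546875 > 0 → [-5.75, -5.5]
midpoint -5.625: g = -1.099609 < 0 → [-5.75, -5.625]
midpoint -5.6875: g = 1.1765 > 0 → [-5.6875, -5.625]
midpoint -5.65625: g = 0.0268 > 0 → [-5.65625, -5.625]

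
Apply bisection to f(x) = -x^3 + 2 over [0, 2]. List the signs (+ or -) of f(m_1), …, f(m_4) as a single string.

m = 1, f(m) = 1 (+); new bracket [1, 2]
m = 1.5, f(m) = -1.375 (−); new bracket [1, 1.5]
m = 1.25, f(m) = 0.046875 (+); new bracket [1.25, 1.5]
m = 1.375, f(m) = -0.5996 (−); new bracket [1.25, 1.375]

+-+-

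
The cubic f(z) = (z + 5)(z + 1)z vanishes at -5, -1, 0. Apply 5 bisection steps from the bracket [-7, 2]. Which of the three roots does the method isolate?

-5

m = -2.5, f(m) = 9.375 (+); new bracket [-7, -2.5]
m = -4.75, f(m) = 4.453125 (+); new bracket [-7, -4.75]
m = -5.875, f(m) = -25.060547 (−); new bracket [-5.875, -4.75]
m = -5.3125, f(m) = -7.1594 (−); new bracket [-5.3125, -4.75]
m = -5.03125, f(m) = -0.6338 (−); new bracket [-5.03125, -4.75]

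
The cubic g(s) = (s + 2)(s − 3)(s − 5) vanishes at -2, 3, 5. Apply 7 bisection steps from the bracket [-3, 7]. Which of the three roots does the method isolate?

-2

midpoint 2: g = 12 > 0 → [-3, 2]
midpoint -0.5: g = 28.875 > 0 → [-3, -0.5]
midpoint -1.75: g = 8.015625 > 0 → [-3, -1.75]
midpoint -2.375: g = -14.8652 < 0 → [-2.375, -1.75]
midpoint -2.0625: g = -2.2346 < 0 → [-2.0625, -1.75]
midpoint -1.90625: g = 3.1766 > 0 → [-2.0625, -1.90625]
midpoint -1.984375: g = 0.5439 > 0 → [-2.0625, -1.984375]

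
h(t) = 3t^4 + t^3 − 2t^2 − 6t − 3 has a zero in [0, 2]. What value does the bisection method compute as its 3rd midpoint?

m = 1, h(m) = -7 (−); new bracket [1, 2]
m = 1.5, h(m) = 2.0625 (+); new bracket [1, 1.5]
m = 1.25, h(m) = -4.347656 (−); new bracket [1.25, 1.5]

1.25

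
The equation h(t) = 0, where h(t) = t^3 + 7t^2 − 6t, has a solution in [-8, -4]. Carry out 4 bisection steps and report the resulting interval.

[-8, -7.75]

h(-6) = 72 > 0, so the root lies in [-8, -6]
h(-7) = 42 > 0, so the root lies in [-8, -7]
h(-7.5) = 16.875 > 0, so the root lies in [-8, -7.5]
h(-7.75) = 1.4531 > 0, so the root lies in [-8, -7.75]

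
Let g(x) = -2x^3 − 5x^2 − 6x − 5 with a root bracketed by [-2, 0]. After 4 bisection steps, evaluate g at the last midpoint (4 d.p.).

0.1289

midpoint -1: g = -2 < 0 → [-2, -1]
midpoint -1.5: g = -0.5 < 0 → [-2, -1.5]
midpoint -1.75: g = 0.90625 > 0 → [-1.75, -1.5]
midpoint -1.625: g = 0.1289 > 0 → [-1.625, -1.5]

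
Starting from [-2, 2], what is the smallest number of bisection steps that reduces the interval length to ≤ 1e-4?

16

Width after n steps is 4/2^n. Need 2^n ≥ 4/1e-4 = 40000.
2^15 = 32768 < 40000 ≤ 2^16 = 65536, so n = 16.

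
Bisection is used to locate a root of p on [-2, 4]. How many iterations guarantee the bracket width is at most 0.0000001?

26

Width after n steps is 6/2^n. Need 2^n ≥ 6/0.0000001 = 60000000.
2^25 = 33554432 < 60000000 ≤ 2^26 = 67108864, so n = 26.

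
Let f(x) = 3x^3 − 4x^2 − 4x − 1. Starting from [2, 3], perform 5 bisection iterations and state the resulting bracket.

[2.03125, 2.0625]

midpoint 2.5: f = 10.875 > 0 → [2, 2.5]
midpoint 2.25: f = 3.921875 > 0 → [2, 2.25]
midpoint 2.125: f = 1.224609 > 0 → [2, 2.125]
midpoint 2.0625: f = 0.0554 > 0 → [2, 2.0625]
midpoint 2.03125: f = -0.4862 < 0 → [2.03125, 2.0625]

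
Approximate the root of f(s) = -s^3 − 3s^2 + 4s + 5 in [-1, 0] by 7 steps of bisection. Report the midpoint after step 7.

-0.8515625

s = -0.5 gives f = 2.375, positive; keep [-1, -0.5]
s = -0.75 gives f = 0.734375, positive; keep [-1, -0.75]
s = -0.875 gives f = -0.126953, negative; keep [-0.875, -0.75]
s = -0.8125 gives f = 0.3059, positive; keep [-0.875, -0.8125]
s = -0.84375 gives f = 0.0899, positive; keep [-0.875, -0.84375]
s = -0.859375 gives f = -0.0184, negative; keep [-0.859375, -0.84375]
s = -0.8515625 gives f = 0.0358, positive; keep [-0.859375, -0.8515625]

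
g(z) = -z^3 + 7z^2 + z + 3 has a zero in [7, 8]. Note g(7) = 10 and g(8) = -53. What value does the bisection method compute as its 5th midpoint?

7.21875

m = 7.5, g(m) = -17.625 (−); new bracket [7, 7.5]
m = 7.25, g(m) = -2.890625 (−); new bracket [7, 7.25]
m = 7.125, g(m) = 3.779297 (+); new bracket [7.125, 7.25]
m = 7.1875, g(m) = 0.5012 (+); new bracket [7.1875, 7.25]
m = 7.21875, g(m) = -1.1804 (−); new bracket [7.1875, 7.21875]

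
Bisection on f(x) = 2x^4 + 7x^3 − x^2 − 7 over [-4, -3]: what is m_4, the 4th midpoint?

midpoint -3.5: f = -19.25 < 0 → [-4, -3.5]
midpoint -3.75: f = 5.304688 > 0 → [-3.75, -3.5]
midpoint -3.625: f = -8.231934 < 0 → [-3.75, -3.625]
midpoint -3.6875: f = -1.7946 < 0 → [-3.75, -3.6875]

-3.6875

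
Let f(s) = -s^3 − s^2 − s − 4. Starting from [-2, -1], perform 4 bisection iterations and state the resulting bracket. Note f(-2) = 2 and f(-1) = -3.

s = -1.5 gives f = -1.375, negative; keep [-2, -1.5]
s = -1.75 gives f = 0.046875, positive; keep [-1.75, -1.5]
s = -1.625 gives f = -0.724609, negative; keep [-1.75, -1.625]
s = -1.6875 gives f = -0.3547, negative; keep [-1.75, -1.6875]

[-1.75, -1.6875]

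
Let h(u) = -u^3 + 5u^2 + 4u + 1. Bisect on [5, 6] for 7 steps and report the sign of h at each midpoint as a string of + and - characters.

+-+++-+

h(5.5) = 7.875 > 0, so the root lies in [5.5, 6]
h(5.75) = -0.796875 < 0, so the root lies in [5.5, 5.75]
h(5.625) = 3.724609 > 0, so the root lies in [5.625, 5.75]
h(5.6875) = 1.511 > 0, so the root lies in [5.6875, 5.75]
h(5.71875) = 0.3689 > 0, so the root lies in [5.71875, 5.75]
h(5.734375) = -0.211 < 0, so the root lies in [5.71875, 5.734375]
h(5.7265625) = 0.0797 > 0, so the root lies in [5.7265625, 5.734375]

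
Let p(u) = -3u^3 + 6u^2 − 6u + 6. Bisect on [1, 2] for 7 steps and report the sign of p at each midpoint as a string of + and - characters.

+---+-+

m = 1.5, p(m) = 0.375 (+); new bracket [1.5, 2]
m = 1.75, p(m) = -2.203125 (−); new bracket [1.5, 1.75]
m = 1.625, p(m) = -0.779297 (−); new bracket [1.5, 1.625]
m = 1.5625, p(m) = -0.1707 (−); new bracket [1.5, 1.5625]
m = 1.53125, p(m) = 0.1098 (+); new bracket [1.53125, 1.5625]
m = 1.546875, p(m) = -0.0285 (−); new bracket [1.53125, 1.546875]
m = 1.5390625, p(m) = 0.0411 (+); new bracket [1.5390625, 1.546875]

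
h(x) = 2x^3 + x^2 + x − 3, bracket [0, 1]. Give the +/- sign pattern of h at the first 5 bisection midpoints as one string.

---++

x = 0.5 gives h = -2, negative; keep [0.5, 1]
x = 0.75 gives h = -0.84375, negative; keep [0.75, 1]
x = 0.875 gives h = -0.019531, negative; keep [0.875, 1]
x = 0.9375 gives h = 0.4644, positive; keep [0.875, 0.9375]
x = 0.90625 gives h = 0.2161, positive; keep [0.875, 0.90625]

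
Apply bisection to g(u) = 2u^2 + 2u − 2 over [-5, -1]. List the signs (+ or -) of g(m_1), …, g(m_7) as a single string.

g(-3) = 10 > 0, so the root lies in [-3, -1]
g(-2) = 2 > 0, so the root lies in [-2, -1]
g(-1.5) = -0.5 < 0, so the root lies in [-2, -1.5]
g(-1.75) = 0.625 > 0, so the root lies in [-1.75, -1.5]
g(-1.625) = 0.0312 > 0, so the root lies in [-1.625, -1.5]
g(-1.5625) = -0.2422 < 0, so the root lies in [-1.625, -1.5625]
g(-1.59375) = -0.1074 < 0, so the root lies in [-1.625, -1.59375]

++-++--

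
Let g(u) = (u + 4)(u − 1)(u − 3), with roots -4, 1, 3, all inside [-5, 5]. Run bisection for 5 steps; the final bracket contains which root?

-4

g(0) = 12 > 0, so the root lies in [-5, 0]
g(-2.5) = 28.875 > 0, so the root lies in [-5, -2.5]
g(-3.75) = 8.015625 > 0, so the root lies in [-5, -3.75]
g(-4.375) = -14.8652 < 0, so the root lies in [-4.375, -3.75]
g(-4.0625) = -2.2346 < 0, so the root lies in [-4.0625, -3.75]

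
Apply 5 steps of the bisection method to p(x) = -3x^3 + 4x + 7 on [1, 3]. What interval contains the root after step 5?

x = 2 gives p = -9, negative; keep [1, 2]
x = 1.5 gives p = 2.875, positive; keep [1.5, 2]
x = 1.75 gives p = -2.078125, negative; keep [1.5, 1.75]
x = 1.625 gives p = 0.627, positive; keep [1.625, 1.75]
x = 1.6875 gives p = -0.6663, negative; keep [1.625, 1.6875]

[1.625, 1.6875]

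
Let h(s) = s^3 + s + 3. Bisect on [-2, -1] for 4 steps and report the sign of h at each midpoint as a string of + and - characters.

--++

m = -1.5, h(m) = -1.875 (−); new bracket [-1.5, -1]
m = -1.25, h(m) = -0.203125 (−); new bracket [-1.25, -1]
m = -1.125, h(m) = 0.451172 (+); new bracket [-1.25, -1.125]
m = -1.1875, h(m) = 0.1379 (+); new bracket [-1.25, -1.1875]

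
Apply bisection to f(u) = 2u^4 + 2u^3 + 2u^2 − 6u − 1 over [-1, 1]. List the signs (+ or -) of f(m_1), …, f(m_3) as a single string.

u = 0 gives f = -1, negative; keep [-1, 0]
u = -0.5 gives f = 2.375, positive; keep [-0.5, 0]
u = -0.25 gives f = 0.601562, positive; keep [-0.25, 0]

-++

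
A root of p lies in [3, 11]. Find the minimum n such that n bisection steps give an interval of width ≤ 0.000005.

21

Width after n steps is 8/2^n. Need 2^n ≥ 8/0.000005 = 1600000.
2^20 = 1048576 < 1600000 ≤ 2^21 = 2097152, so n = 21.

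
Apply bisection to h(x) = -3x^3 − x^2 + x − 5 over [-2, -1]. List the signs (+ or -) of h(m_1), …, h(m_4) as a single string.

m = -1.5, h(m) = 1.375 (+); new bracket [-1.5, -1]
m = -1.25, h(m) = -1.953125 (−); new bracket [-1.5, -1.25]
m = -1.375, h(m) = -0.466797 (−); new bracket [-1.5, -1.375]
m = -1.4375, h(m) = 0.4075 (+); new bracket [-1.4375, -1.375]

+--+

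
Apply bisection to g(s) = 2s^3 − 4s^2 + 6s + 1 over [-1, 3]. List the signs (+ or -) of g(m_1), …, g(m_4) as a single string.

s = 1 gives g = 5, positive; keep [-1, 1]
s = 0 gives g = 1, positive; keep [-1, 0]
s = -0.5 gives g = -3.25, negative; keep [-0.5, 0]
s = -0.25 gives g = -0.7812, negative; keep [-0.25, 0]

++--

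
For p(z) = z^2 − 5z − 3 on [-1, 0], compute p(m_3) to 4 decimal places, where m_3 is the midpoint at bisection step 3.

m = -0.5, p(m) = -0.25 (−); new bracket [-1, -0.5]
m = -0.75, p(m) = 1.3125 (+); new bracket [-0.75, -0.5]
m = -0.625, p(m) = 0.515625 (+); new bracket [-0.625, -0.5]

0.5156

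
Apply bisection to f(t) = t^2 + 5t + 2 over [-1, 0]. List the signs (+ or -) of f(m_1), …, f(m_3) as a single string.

-++

f(-0.5) = -0.25 < 0, so the root lies in [-0.5, 0]
f(-0.25) = 0.8125 > 0, so the root lies in [-0.5, -0.25]
f(-0.375) = 0.265625 > 0, so the root lies in [-0.5, -0.375]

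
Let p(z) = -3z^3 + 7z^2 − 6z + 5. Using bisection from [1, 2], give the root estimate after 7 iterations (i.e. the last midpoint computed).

z = 1.5 gives p = 1.625, positive; keep [1.5, 2]
z = 1.75 gives p = -0.140625, negative; keep [1.5, 1.75]
z = 1.625 gives p = 0.861328, positive; keep [1.625, 1.75]
z = 1.6875 gives p = 0.3923, positive; keep [1.6875, 1.75]
z = 1.71875 gives p = 0.1341, positive; keep [1.71875, 1.75]
z = 1.734375 gives p = -0.0011, negative; keep [1.71875, 1.734375]
z = 1.7265625 gives p = 0.067, positive; keep [1.7265625, 1.734375]

1.7265625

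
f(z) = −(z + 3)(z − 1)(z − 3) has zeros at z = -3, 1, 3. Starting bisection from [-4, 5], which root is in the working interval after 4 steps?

-3

midpoint 0.5: f = -4.375 < 0 → [-4, 0.5]
midpoint -1.75: f = -16.328125 < 0 → [-4, -1.75]
midpoint -2.875: f = -2.845703 < 0 → [-4, -2.875]
midpoint -3.4375: f = 12.4978 > 0 → [-3.4375, -2.875]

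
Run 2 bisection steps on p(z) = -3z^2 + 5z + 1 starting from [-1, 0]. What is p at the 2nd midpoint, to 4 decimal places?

midpoint -0.5: p = -2.25 < 0 → [-0.5, 0]
midpoint -0.25: p = -0.4375 < 0 → [-0.25, 0]

-0.4375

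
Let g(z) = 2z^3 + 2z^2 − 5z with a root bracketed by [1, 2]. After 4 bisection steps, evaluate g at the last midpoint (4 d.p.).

m = 1.5, g(m) = 3.75 (+); new bracket [1, 1.5]
m = 1.25, g(m) = 0.78125 (+); new bracket [1, 1.25]
m = 1.125, g(m) = -0.246094 (−); new bracket [1.125, 1.25]
m = 1.1875, g(m) = 0.2319 (+); new bracket [1.125, 1.1875]

0.2319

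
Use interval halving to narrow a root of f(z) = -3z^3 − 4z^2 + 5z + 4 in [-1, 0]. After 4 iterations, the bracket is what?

[-0.6875, -0.625]

f(-0.5) = 0.875 > 0, so the root lies in [-1, -0.5]
f(-0.75) = -0.734375 < 0, so the root lies in [-0.75, -0.5]
f(-0.625) = 0.044922 > 0, so the root lies in [-0.75, -0.625]
f(-0.6875) = -0.3533 < 0, so the root lies in [-0.6875, -0.625]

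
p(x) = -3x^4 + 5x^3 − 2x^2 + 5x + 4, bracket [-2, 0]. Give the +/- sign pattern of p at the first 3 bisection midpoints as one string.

midpoint -1: p = -11 < 0 → [-1, 0]
midpoint -0.5: p = 0.1875 > 0 → [-1, -0.5]
midpoint -0.75: p = -3.933594 < 0 → [-0.75, -0.5]

-+-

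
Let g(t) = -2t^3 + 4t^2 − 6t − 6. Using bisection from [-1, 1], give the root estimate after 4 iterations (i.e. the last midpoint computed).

-0.625

m = 0, g(m) = -6 (−); new bracket [-1, 0]
m = -0.5, g(m) = -1.75 (−); new bracket [-1, -0.5]
m = -0.75, g(m) = 1.59375 (+); new bracket [-0.75, -0.5]
m = -0.625, g(m) = -0.1992 (−); new bracket [-0.75, -0.625]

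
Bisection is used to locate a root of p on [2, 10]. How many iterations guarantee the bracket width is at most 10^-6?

Width after n steps is 8/2^n. Need 2^n ≥ 8/10^-6 = 8000000.
2^22 = 4194304 < 8000000 ≤ 2^23 = 8388608, so n = 23.

23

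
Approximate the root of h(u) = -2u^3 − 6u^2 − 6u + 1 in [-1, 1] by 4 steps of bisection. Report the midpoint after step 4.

0.125

midpoint 0: h = 1 > 0 → [0, 1]
midpoint 0.5: h = -3.75 < 0 → [0, 0.5]
midpoint 0.25: h = -0.90625 < 0 → [0, 0.25]
midpoint 0.125: h = 0.1523 > 0 → [0.125, 0.25]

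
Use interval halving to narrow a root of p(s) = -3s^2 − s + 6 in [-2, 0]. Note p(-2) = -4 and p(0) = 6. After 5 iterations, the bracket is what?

[-1.625, -1.5625]

s = -1 gives p = 4, positive; keep [-2, -1]
s = -1.5 gives p = 0.75, positive; keep [-2, -1.5]
s = -1.75 gives p = -1.4375, negative; keep [-1.75, -1.5]
s = -1.625 gives p = -0.2969, negative; keep [-1.625, -1.5]
s = -1.5625 gives p = 0.2383, positive; keep [-1.625, -1.5625]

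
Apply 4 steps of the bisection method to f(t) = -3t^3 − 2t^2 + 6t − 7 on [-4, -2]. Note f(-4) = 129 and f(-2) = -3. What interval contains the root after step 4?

t = -3 gives f = 38, positive; keep [-3, -2]
t = -2.5 gives f = 12.375, positive; keep [-2.5, -2]
t = -2.25 gives f = 3.546875, positive; keep [-2.25, -2]
t = -2.125 gives f = 0.0059, positive; keep [-2.125, -2]

[-2.125, -2]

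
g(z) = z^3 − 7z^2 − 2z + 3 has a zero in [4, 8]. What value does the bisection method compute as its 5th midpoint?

midpoint 6: g = -45 < 0 → [6, 8]
midpoint 7: g = -11 < 0 → [7, 8]
midpoint 7.5: g = 16.125 > 0 → [7, 7.5]
midpoint 7.25: g = 1.6406 > 0 → [7, 7.25]
midpoint 7.125: g = -4.9043 < 0 → [7.125, 7.25]

7.125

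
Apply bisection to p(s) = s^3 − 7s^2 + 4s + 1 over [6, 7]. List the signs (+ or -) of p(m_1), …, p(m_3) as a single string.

+-+

midpoint 6.5: p = 5.875 > 0 → [6, 6.5]
midpoint 6.25: p = -3.296875 < 0 → [6.25, 6.5]
midpoint 6.375: p = 1.099609 > 0 → [6.25, 6.375]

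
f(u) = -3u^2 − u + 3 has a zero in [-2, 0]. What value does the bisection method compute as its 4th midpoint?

-1.125

u = -1 gives f = 1, positive; keep [-2, -1]
u = -1.5 gives f = -2.25, negative; keep [-1.5, -1]
u = -1.25 gives f = -0.4375, negative; keep [-1.25, -1]
u = -1.125 gives f = 0.3281, positive; keep [-1.25, -1.125]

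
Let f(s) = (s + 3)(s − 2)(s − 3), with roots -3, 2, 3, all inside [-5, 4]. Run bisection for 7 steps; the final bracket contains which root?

-3

m = -0.5, f(m) = 21.875 (+); new bracket [-5, -0.5]
m = -2.75, f(m) = 6.828125 (+); new bracket [-5, -2.75]
m = -3.875, f(m) = -35.341797 (−); new bracket [-3.875, -2.75]
m = -3.3125, f(m) = -10.4797 (−); new bracket [-3.3125, -2.75]
m = -3.03125, f(m) = -0.9483 (−); new bracket [-3.03125, -2.75]
m = -2.890625, f(m) = 3.151 (+); new bracket [-3.03125, -2.890625]
m = -2.9609375, f(m) = 1.1551 (+); new bracket [-3.03125, -2.9609375]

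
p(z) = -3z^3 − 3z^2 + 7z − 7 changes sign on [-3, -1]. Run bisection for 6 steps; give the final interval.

p(-2) = -9 < 0, so the root lies in [-3, -2]
p(-2.5) = 3.625 > 0, so the root lies in [-2.5, -2]
p(-2.25) = -3.765625 < 0, so the root lies in [-2.5, -2.25]
p(-2.375) = -0.3574 < 0, so the root lies in [-2.5, -2.375]
p(-2.4375) = 1.5598 > 0, so the root lies in [-2.4375, -2.375]
p(-2.40625) = 0.583 > 0, so the root lies in [-2.40625, -2.375]

[-2.40625, -2.375]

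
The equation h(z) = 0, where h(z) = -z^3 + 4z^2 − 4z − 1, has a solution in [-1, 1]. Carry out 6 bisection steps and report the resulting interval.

z = 0 gives h = -1, negative; keep [-1, 0]
z = -0.5 gives h = 2.125, positive; keep [-0.5, 0]
z = -0.25 gives h = 0.265625, positive; keep [-0.25, 0]
z = -0.125 gives h = -0.4355, negative; keep [-0.25, -0.125]
z = -0.1875 gives h = -0.1028, negative; keep [-0.25, -0.1875]
z = -0.21875 gives h = 0.0769, positive; keep [-0.21875, -0.1875]

[-0.21875, -0.1875]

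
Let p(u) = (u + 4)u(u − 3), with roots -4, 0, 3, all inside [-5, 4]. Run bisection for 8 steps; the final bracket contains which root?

-4

u = -0.5 gives p = 6.125, positive; keep [-5, -0.5]
u = -2.75 gives p = 19.765625, positive; keep [-5, -2.75]
u = -3.875 gives p = 3.330078, positive; keep [-5, -3.875]
u = -4.4375 gives p = -14.4392, negative; keep [-4.4375, -3.875]
u = -4.15625 gives p = -4.6474, negative; keep [-4.15625, -3.875]
u = -4.015625 gives p = -0.4402, negative; keep [-4.015625, -3.875]
u = -3.9453125 gives p = 1.4985, positive; keep [-4.015625, -3.9453125]
u = -3.98046875 gives p = 0.5427, positive; keep [-4.015625, -3.98046875]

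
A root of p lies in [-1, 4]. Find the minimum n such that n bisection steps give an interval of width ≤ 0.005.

10

Width after n steps is 5/2^n. Need 2^n ≥ 5/0.005 = 1000.
2^9 = 512 < 1000 ≤ 2^10 = 1024, so n = 10.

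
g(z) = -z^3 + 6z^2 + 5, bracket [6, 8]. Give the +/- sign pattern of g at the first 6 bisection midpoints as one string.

---+--

z = 7 gives g = -44, negative; keep [6, 7]
z = 6.5 gives g = -16.125, negative; keep [6, 6.5]
z = 6.25 gives g = -4.765625, negative; keep [6, 6.25]
z = 6.125 gives g = 0.3105, positive; keep [6.125, 6.25]
z = 6.1875 gives g = -2.1785, negative; keep [6.125, 6.1875]
z = 6.15625 gives g = -0.9218, negative; keep [6.125, 6.15625]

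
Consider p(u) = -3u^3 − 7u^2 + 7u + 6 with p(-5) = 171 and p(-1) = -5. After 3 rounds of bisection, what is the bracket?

midpoint -3: p = 3 > 0 → [-3, -1]
midpoint -2: p = -12 < 0 → [-3, -2]
midpoint -2.5: p = -8.375 < 0 → [-3, -2.5]

[-3, -2.5]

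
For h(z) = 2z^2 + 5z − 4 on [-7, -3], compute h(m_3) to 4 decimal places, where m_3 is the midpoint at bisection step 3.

m = -5, h(m) = 21 (+); new bracket [-5, -3]
m = -4, h(m) = 8 (+); new bracket [-4, -3]
m = -3.5, h(m) = 3 (+); new bracket [-3.5, -3]

3.0000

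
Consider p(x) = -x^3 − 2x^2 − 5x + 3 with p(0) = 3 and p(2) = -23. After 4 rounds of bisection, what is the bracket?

m = 1, p(m) = -5 (−); new bracket [0, 1]
m = 0.5, p(m) = -0.125 (−); new bracket [0, 0.5]
m = 0.25, p(m) = 1.609375 (+); new bracket [0.25, 0.5]
m = 0.375, p(m) = 0.791 (+); new bracket [0.375, 0.5]

[0.375, 0.5]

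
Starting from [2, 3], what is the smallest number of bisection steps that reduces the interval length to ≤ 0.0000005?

Width after n steps is 1/2^n. Need 2^n ≥ 1/0.0000005 = 2000000.
2^20 = 1048576 < 2000000 ≤ 2^21 = 2097152, so n = 21.

21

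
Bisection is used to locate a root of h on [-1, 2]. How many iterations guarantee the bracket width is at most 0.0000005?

Width after n steps is 3/2^n. Need 2^n ≥ 3/0.0000005 = 6000000.
2^22 = 4194304 < 6000000 ≤ 2^23 = 8388608, so n = 23.

23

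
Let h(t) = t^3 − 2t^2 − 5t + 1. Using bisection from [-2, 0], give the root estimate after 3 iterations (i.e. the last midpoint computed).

m = -1, h(m) = 3 (+); new bracket [-2, -1]
m = -1.5, h(m) = 0.625 (+); new bracket [-2, -1.5]
m = -1.75, h(m) = -1.734375 (−); new bracket [-1.75, -1.5]

-1.75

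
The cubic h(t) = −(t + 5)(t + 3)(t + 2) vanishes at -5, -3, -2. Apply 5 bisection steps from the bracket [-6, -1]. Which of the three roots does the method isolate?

h(-3.5) = -1.125 < 0, so the root lies in [-6, -3.5]
h(-4.75) = -1.203125 < 0, so the root lies in [-6, -4.75]
h(-5.375) = 3.005859 > 0, so the root lies in [-5.375, -4.75]
h(-5.0625) = 0.3948 > 0, so the root lies in [-5.0625, -4.75]
h(-4.90625) = -0.5194 < 0, so the root lies in [-5.0625, -4.90625]

-5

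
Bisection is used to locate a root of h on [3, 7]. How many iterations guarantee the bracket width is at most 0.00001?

Width after n steps is 4/2^n. Need 2^n ≥ 4/0.00001 = 400000.
2^18 = 262144 < 400000 ≤ 2^19 = 524288, so n = 19.

19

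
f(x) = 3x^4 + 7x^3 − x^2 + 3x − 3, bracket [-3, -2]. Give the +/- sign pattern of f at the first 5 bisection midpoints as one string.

-+-++

f(-2.5) = -8.9375 < 0, so the root lies in [-3, -2.5]
f(-2.75) = 7.183594 > 0, so the root lies in [-2.75, -2.5]
f(-2.625) = -1.938721 < 0, so the root lies in [-2.75, -2.625]
f(-2.6875) = 2.3389 > 0, so the root lies in [-2.6875, -2.625]
f(-2.65625) = 0.1315 > 0, so the root lies in [-2.65625, -2.625]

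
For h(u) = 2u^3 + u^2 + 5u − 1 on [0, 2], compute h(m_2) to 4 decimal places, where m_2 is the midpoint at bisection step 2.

u = 1 gives h = 7, positive; keep [0, 1]
u = 0.5 gives h = 2, positive; keep [0, 0.5]

2.0000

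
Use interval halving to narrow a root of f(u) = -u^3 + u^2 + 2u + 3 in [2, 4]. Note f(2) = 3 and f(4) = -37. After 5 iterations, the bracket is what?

m = 3, f(m) = -9 (−); new bracket [2, 3]
m = 2.5, f(m) = -1.375 (−); new bracket [2, 2.5]
m = 2.25, f(m) = 1.171875 (+); new bracket [2.25, 2.5]
m = 2.375, f(m) = -0.0059 (−); new bracket [2.25, 2.375]
m = 2.3125, f(m) = 0.6062 (+); new bracket [2.3125, 2.375]

[2.3125, 2.375]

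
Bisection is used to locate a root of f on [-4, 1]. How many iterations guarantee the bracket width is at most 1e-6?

23

Width after n steps is 5/2^n. Need 2^n ≥ 5/1e-6 = 5000000.
2^22 = 4194304 < 5000000 ≤ 2^23 = 8388608, so n = 23.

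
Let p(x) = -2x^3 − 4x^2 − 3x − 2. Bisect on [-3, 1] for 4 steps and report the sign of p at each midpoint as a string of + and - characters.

p(-1) = -1 < 0, so the root lies in [-3, -1]
p(-2) = 4 > 0, so the root lies in [-2, -1]
p(-1.5) = 0.25 > 0, so the root lies in [-1.5, -1]
p(-1.25) = -0.5938 < 0, so the root lies in [-1.5, -1.25]

-++-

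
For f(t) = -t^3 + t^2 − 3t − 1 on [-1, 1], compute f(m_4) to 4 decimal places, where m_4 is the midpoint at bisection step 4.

f(0) = -1 < 0, so the root lies in [-1, 0]
f(-0.5) = 0.875 > 0, so the root lies in [-0.5, 0]
f(-0.25) = -0.171875 < 0, so the root lies in [-0.5, -0.25]
f(-0.375) = 0.3184 > 0, so the root lies in [-0.375, -0.25]

0.3184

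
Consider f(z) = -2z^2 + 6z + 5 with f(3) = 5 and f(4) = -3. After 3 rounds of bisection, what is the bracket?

z = 3.5 gives f = 1.5, positive; keep [3.5, 4]
z = 3.75 gives f = -0.625, negative; keep [3.5, 3.75]
z = 3.625 gives f = 0.46875, positive; keep [3.625, 3.75]

[3.625, 3.75]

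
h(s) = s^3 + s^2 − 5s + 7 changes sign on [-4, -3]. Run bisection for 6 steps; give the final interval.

[-3.234375, -3.21875]

m = -3.5, h(m) = -6.125 (−); new bracket [-3.5, -3]
m = -3.25, h(m) = -0.515625 (−); new bracket [-3.25, -3]
m = -3.125, h(m) = 1.873047 (+); new bracket [-3.25, -3.125]
m = -3.1875, h(m) = 0.7122 (+); new bracket [-3.25, -3.1875]
m = -3.21875, h(m) = 0.1067 (+); new bracket [-3.25, -3.21875]
m = -3.234375, h(m) = -0.2023 (−); new bracket [-3.234375, -3.21875]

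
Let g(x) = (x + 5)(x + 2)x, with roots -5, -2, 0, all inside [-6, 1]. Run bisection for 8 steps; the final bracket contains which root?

g(-2.5) = 3.125 > 0, so the root lies in [-6, -2.5]
g(-4.25) = 7.171875 > 0, so the root lies in [-6, -4.25]
g(-5.125) = -2.001953 < 0, so the root lies in [-5.125, -4.25]
g(-4.6875) = 3.9368 > 0, so the root lies in [-5.125, -4.6875]
g(-4.90625) = 1.3368 > 0, so the root lies in [-5.125, -4.90625]
g(-5.015625) = -0.2363 < 0, so the root lies in [-5.015625, -4.90625]
g(-4.9609375) = 0.5738 > 0, so the root lies in [-5.015625, -4.9609375]
g(-4.98828125) = 0.1747 > 0, so the root lies in [-5.015625, -4.98828125]

-5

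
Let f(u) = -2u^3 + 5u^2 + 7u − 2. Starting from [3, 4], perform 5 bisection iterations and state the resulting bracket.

[3.40625, 3.4375]

u = 3.5 gives f = -2, negative; keep [3, 3.5]
u = 3.25 gives f = 4.90625, positive; keep [3.25, 3.5]
u = 3.375 gives f = 1.691406, positive; keep [3.375, 3.5]
u = 3.4375 gives f = -0.0933, negative; keep [3.375, 3.4375]
u = 3.40625 gives f = 0.8141, positive; keep [3.40625, 3.4375]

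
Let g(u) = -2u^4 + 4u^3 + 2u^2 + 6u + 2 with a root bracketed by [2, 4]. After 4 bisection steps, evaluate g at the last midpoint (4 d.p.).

-5.8052

midpoint 3: g = -16 < 0 → [2, 3]
midpoint 2.5: g = 13.875 > 0 → [2.5, 3]
midpoint 2.75: g = 2.429688 > 0 → [2.75, 3]
midpoint 2.875: g = -5.8052 < 0 → [2.75, 2.875]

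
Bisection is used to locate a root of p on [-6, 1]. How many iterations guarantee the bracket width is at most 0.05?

Width after n steps is 7/2^n. Need 2^n ≥ 7/0.05 = 140.
2^7 = 128 < 140 ≤ 2^8 = 256, so n = 8.

8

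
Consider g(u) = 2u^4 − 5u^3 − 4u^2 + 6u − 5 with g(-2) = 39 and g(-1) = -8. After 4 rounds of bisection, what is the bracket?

u = -1.5 gives g = 4, positive; keep [-1.5, -1]
u = -1.25 gives g = -4.101562, negative; keep [-1.5, -1.25]
u = -1.375 gives g = -0.665527, negative; keep [-1.5, -1.375]
u = -1.4375 gives g = 1.5017, positive; keep [-1.4375, -1.375]

[-1.4375, -1.375]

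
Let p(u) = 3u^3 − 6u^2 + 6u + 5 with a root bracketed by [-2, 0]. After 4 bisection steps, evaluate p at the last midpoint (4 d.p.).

u = -1 gives p = -10, negative; keep [-1, 0]
u = -0.5 gives p = 0.125, positive; keep [-1, -0.5]
u = -0.75 gives p = -4.140625, negative; keep [-0.75, -0.5]
u = -0.625 gives p = -1.8262, negative; keep [-0.625, -0.5]

-1.8262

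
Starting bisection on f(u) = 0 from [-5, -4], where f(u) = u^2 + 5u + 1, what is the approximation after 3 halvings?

f(-4.5) = -1.25 < 0, so the root lies in [-5, -4.5]
f(-4.75) = -0.1875 < 0, so the root lies in [-5, -4.75]
f(-4.875) = 0.390625 > 0, so the root lies in [-4.875, -4.75]

-4.875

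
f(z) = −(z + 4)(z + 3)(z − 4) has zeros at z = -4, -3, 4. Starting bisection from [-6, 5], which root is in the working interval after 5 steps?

4

midpoint -0.5: f = 39.375 > 0 → [-0.5, 5]
midpoint 2.25: f = 57.421875 > 0 → [2.25, 5]
midpoint 3.625: f = 18.943359 > 0 → [3.625, 5]
midpoint 4.3125: f = -18.9954 < 0 → [3.625, 4.3125]
midpoint 3.96875: f = 1.7354 > 0 → [3.96875, 4.3125]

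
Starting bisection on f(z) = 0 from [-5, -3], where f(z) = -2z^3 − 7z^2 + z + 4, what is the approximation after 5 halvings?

-3.4375

midpoint -4: f = 16 > 0 → [-4, -3]
midpoint -3.5: f = 0.5 > 0 → [-3.5, -3]
midpoint -3.25: f = -4.53125 < 0 → [-3.5, -3.25]
midpoint -3.375: f = -2.2227 < 0 → [-3.5, -3.375]
midpoint -3.4375: f = -0.9146 < 0 → [-3.5, -3.4375]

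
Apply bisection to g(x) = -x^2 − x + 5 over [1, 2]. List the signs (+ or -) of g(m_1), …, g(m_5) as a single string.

g(1.5) = 1.25 > 0, so the root lies in [1.5, 2]
g(1.75) = 0.1875 > 0, so the root lies in [1.75, 2]
g(1.875) = -0.390625 < 0, so the root lies in [1.75, 1.875]
g(1.8125) = -0.0977 < 0, so the root lies in [1.75, 1.8125]
g(1.78125) = 0.0459 > 0, so the root lies in [1.78125, 1.8125]

++--+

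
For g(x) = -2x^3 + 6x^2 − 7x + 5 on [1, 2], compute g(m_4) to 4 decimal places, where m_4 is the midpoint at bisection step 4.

0.1147

m = 1.5, g(m) = 1.25 (+); new bracket [1.5, 2]
m = 1.75, g(m) = 0.40625 (+); new bracket [1.75, 2]
m = 1.875, g(m) = -0.214844 (−); new bracket [1.75, 1.875]
m = 1.8125, g(m) = 0.1147 (+); new bracket [1.8125, 1.875]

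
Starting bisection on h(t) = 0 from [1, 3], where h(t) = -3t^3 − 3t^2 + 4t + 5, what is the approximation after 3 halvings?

h(2) = -23 < 0, so the root lies in [1, 2]
h(1.5) = -5.875 < 0, so the root lies in [1, 1.5]
h(1.25) = -0.546875 < 0, so the root lies in [1, 1.25]

1.25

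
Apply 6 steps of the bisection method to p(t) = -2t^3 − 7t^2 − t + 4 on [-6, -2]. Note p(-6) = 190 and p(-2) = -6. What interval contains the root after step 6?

[-3.1875, -3.125]

t = -4 gives p = 24, positive; keep [-4, -2]
t = -3 gives p = -2, negative; keep [-4, -3]
t = -3.5 gives p = 7.5, positive; keep [-3.5, -3]
t = -3.25 gives p = 1.9688, positive; keep [-3.25, -3]
t = -3.125 gives p = -0.1992, negative; keep [-3.25, -3.125]
t = -3.1875 gives p = 0.8374, positive; keep [-3.1875, -3.125]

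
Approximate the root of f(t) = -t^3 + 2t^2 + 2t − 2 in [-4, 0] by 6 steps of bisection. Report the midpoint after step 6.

-1.1875

f(-2) = 10 > 0, so the root lies in [-2, 0]
f(-1) = -1 < 0, so the root lies in [-2, -1]
f(-1.5) = 2.875 > 0, so the root lies in [-1.5, -1]
f(-1.25) = 0.5781 > 0, so the root lies in [-1.25, -1]
f(-1.125) = -0.2949 < 0, so the root lies in [-1.25, -1.125]
f(-1.1875) = 0.1199 > 0, so the root lies in [-1.1875, -1.125]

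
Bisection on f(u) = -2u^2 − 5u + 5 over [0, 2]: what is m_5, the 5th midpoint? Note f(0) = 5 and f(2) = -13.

f(1) = -2 < 0, so the root lies in [0, 1]
f(0.5) = 2 > 0, so the root lies in [0.5, 1]
f(0.75) = 0.125 > 0, so the root lies in [0.75, 1]
f(0.875) = -0.9062 < 0, so the root lies in [0.75, 0.875]
f(0.8125) = -0.3828 < 0, so the root lies in [0.75, 0.8125]

0.8125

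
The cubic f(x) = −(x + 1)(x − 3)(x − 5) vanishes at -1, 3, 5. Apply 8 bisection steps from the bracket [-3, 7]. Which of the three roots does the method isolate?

m = 2, f(m) = -9 (−); new bracket [-3, 2]
m = -0.5, f(m) = -9.625 (−); new bracket [-3, -0.5]
m = -1.75, f(m) = 24.046875 (+); new bracket [-1.75, -0.5]
m = -1.125, f(m) = 3.1582 (+); new bracket [-1.125, -0.5]
m = -0.8125, f(m) = -4.155 (−); new bracket [-1.125, -0.8125]
m = -0.96875, f(m) = -0.7403 (−); new bracket [-1.125, -0.96875]
m = -1.046875, f(m) = 1.1471 (+); new bracket [-1.046875, -0.96875]
m = -1.0078125, f(m) = 0.1881 (+); new bracket [-1.0078125, -0.96875]

-1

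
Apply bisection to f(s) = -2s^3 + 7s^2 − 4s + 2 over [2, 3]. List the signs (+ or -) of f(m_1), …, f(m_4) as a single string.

+++-

m = 2.5, f(m) = 4.5 (+); new bracket [2.5, 3]
m = 2.75, f(m) = 2.34375 (+); new bracket [2.75, 3]
m = 2.875, f(m) = 0.832031 (+); new bracket [2.875, 3]
m = 2.9375, f(m) = -0.0425 (−); new bracket [2.875, 2.9375]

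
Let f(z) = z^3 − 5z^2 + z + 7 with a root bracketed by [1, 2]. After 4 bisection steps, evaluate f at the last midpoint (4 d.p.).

0.1702

m = 1.5, f(m) = 0.625 (+); new bracket [1.5, 2]
m = 1.75, f(m) = -1.203125 (−); new bracket [1.5, 1.75]
m = 1.625, f(m) = -0.287109 (−); new bracket [1.5, 1.625]
m = 1.5625, f(m) = 0.1702 (+); new bracket [1.5625, 1.625]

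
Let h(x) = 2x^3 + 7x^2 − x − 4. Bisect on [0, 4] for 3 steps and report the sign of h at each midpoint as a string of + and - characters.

++-

h(2) = 38 > 0, so the root lies in [0, 2]
h(1) = 4 > 0, so the root lies in [0, 1]
h(0.5) = -2.5 < 0, so the root lies in [0.5, 1]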